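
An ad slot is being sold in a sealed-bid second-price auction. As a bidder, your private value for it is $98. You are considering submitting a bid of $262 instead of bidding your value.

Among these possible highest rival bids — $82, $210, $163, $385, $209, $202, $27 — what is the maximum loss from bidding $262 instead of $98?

$82: same outcome either way → loss $0.
$210: truthful gives $0, deviation gives −$112 → loss $112.
$163: truthful gives $0, deviation gives −$65 → loss $65.
$385: same outcome either way → loss $0.
$209: truthful gives $0, deviation gives −$111 → loss $111.
$202: truthful gives $0, deviation gives −$104 → loss $104.
$27: same outcome either way → loss $0.
Maximum loss: $112.

$112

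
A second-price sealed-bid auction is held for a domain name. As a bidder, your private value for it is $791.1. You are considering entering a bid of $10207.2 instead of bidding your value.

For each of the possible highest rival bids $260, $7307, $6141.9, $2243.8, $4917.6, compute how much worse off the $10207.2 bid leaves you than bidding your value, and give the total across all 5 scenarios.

$17445.9

The deviation costs you only when the competing bid falls strictly between $791.1 and $10207.2; elsewhere both bids give the same outcome.
$260: outcomes coincide → loss $0.
$7307: truthful payoff $0, deviation payoff −$6515.9 → loss $6515.9.
$6141.9: truthful payoff $0, deviation payoff −$5350.8 → loss $5350.8.
$2243.8: truthful payoff $0, deviation payoff −$1452.7 → loss $1452.7.
$4917.6: truthful payoff $0, deviation payoff −$4126.5 → loss $4126.5.
Total loss = $6515.9 + $5350.8 + $1452.7 + $4126.5 = $17445.9.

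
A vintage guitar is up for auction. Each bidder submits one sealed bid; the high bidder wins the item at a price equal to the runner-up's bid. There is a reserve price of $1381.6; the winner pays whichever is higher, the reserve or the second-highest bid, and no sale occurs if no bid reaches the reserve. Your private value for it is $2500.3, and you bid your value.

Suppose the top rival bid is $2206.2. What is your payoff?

Your bid $2500.3 is the highest and exceeds the reserve.
Price = max(second-highest bid, reserve) = max($2206.2, $1381.6) = $2206.2.
Payoff = $2500.3 − $2206.2 = $294.1.

$294.1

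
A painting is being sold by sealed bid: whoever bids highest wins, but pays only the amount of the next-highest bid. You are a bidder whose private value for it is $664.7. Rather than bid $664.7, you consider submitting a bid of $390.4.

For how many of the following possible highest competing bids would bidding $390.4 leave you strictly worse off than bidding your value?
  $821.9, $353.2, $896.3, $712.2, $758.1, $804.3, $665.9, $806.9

The deviation hurts exactly when the highest competing bid lies strictly between $390.4 and $664.7 — underbidding then forfeits a profitable win.
$821.9: above both → same outcome either way.
$353.2: below both → same outcome either way.
$896.3: above both → same outcome either way.
$712.2: above both → same outcome either way.
$758.1: above both → same outcome either way.
$804.3: above both → same outcome either way.
$665.9: above both → same outcome either way.
$806.9: above both → same outcome either way.
Count: 0.

0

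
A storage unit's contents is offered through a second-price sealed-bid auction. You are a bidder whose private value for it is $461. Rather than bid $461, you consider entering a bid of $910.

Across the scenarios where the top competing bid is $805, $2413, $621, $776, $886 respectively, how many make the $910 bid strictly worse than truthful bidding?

The deviation hurts exactly when the highest competing bid lies strictly between $461 and $910 — overbidding then wins at a price above your value.
$805: inside the interval → strictly worse (loss $344).
$2413: above both → same outcome either way.
$621: inside the interval → strictly worse (loss $160).
$776: inside the interval → strictly worse (loss $315).
$886: inside the interval → strictly worse (loss $425).
Count: 4.

4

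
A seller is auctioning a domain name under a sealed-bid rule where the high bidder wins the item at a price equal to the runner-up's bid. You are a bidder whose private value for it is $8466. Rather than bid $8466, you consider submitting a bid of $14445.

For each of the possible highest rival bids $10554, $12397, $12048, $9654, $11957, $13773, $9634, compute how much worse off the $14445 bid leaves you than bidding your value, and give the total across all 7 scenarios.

$20755

The deviation costs you only when the competing bid falls strictly between $8466 and $14445; elsewhere both bids give the same outcome.
$10554: truthful payoff $0, deviation payoff −$2088 → loss $2088.
$12397: truthful payoff $0, deviation payoff −$3931 → loss $3931.
$12048: truthful payoff $0, deviation payoff −$3582 → loss $3582.
$9654: truthful payoff $0, deviation payoff −$1188 → loss $1188.
$11957: truthful payoff $0, deviation payoff −$3491 → loss $3491.
$13773: truthful payoff $0, deviation payoff −$5307 → loss $5307.
$9634: truthful payoff $0, deviation payoff −$1168 → loss $1168.
Total loss = $2088 + $3931 + $3582 + $1188 + $3491 + $5307 + $1168 = $20755.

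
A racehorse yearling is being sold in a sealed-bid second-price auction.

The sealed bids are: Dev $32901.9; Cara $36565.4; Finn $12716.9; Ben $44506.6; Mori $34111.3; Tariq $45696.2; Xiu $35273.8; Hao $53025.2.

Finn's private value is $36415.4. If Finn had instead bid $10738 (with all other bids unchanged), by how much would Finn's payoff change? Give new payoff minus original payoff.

The highest bid among the other bidders is $53025.2; Finn's bid doesn't change that.
Original bid $12716.9: Finn is not highest (top rival bid is $53025.2); payoff $0.
Alternative bid $10738: Finn is not highest (top rival bid is $53025.2); payoff $0.
Change in payoff = $0 − ($0) = $0.

$0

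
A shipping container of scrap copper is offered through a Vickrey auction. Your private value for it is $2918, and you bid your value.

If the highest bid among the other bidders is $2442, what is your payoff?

$476

Your bid $2918 exceeds the highest competing bid $2442, so you win.
In a second-price auction the winner pays the second-highest bid, $2442.
Payoff = value − price = $2918 − $2442 = $476.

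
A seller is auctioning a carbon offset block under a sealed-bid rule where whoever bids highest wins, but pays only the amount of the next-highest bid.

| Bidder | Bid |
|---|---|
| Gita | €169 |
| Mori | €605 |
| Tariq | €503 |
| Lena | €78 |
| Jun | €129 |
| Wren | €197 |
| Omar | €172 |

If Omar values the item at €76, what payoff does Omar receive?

Highest bid: Mori at €605, so Mori wins.
Second-highest bid: Tariq at €503 — that is the price the winner pays.
Omar did not win, so Omar pays nothing and receives nothing: payoff €0.

€0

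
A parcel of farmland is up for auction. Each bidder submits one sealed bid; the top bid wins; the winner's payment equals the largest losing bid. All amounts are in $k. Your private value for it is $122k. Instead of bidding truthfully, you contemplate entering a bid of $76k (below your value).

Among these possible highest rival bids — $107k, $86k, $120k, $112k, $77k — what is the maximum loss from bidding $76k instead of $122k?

$107k: truthful gives $15k, deviation gives $0k → loss $15k.
$86k: truthful gives $36k, deviation gives $0k → loss $36k.
$120k: truthful gives $2k, deviation gives $0k → loss $2k.
$112k: truthful gives $10k, deviation gives $0k → loss $10k.
$77k: truthful gives $45k, deviation gives $0k → loss $45k.
Maximum loss: $45k.

$45k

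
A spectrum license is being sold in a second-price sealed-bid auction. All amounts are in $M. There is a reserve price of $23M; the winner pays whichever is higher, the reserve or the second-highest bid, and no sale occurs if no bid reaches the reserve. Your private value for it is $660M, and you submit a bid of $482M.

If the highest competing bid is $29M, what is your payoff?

$631M

Your bid $482M is the highest and exceeds the reserve.
Price = max(second-highest bid, reserve) = max($29M, $23M) = $29M.
Payoff = $660M − $29M = $631M.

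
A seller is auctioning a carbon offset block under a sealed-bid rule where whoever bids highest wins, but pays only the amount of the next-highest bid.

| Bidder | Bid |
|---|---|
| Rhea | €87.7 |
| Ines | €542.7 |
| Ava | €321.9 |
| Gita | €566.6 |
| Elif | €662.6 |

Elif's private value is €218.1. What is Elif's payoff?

−€348.5

Highest bid: Elif at €662.6, so Elif wins.
Second-highest bid: Gita at €566.6 — that is the price the winner pays.
Elif's payoff = value − price = €218.1 − €566.6 = −€348.5.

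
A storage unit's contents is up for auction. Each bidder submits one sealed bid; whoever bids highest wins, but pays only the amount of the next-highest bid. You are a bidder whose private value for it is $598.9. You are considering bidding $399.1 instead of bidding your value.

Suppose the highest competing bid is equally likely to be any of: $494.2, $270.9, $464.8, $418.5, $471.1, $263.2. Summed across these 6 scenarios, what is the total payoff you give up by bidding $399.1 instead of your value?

$547

The deviation costs you only when the competing bid falls strictly between $399.1 and $598.9; elsewhere both bids give the same outcome.
$494.2: truthful payoff $104.7, deviation payoff $0 → loss $104.7.
$270.9: outcomes coincide → loss $0.
$464.8: truthful payoff $134.1, deviation payoff $0 → loss $134.1.
$418.5: truthful payoff $180.4, deviation payoff $0 → loss $180.4.
$471.1: truthful payoff $127.8, deviation payoff $0 → loss $127.8.
$263.2: outcomes coincide → loss $0.
Total loss = $104.7 + $134.1 + $180.4 + $127.8 = $547.
Truthful bidding weakly dominates here: raising your bid can only win items priced above your value, and lowering it can only forfeit items priced below.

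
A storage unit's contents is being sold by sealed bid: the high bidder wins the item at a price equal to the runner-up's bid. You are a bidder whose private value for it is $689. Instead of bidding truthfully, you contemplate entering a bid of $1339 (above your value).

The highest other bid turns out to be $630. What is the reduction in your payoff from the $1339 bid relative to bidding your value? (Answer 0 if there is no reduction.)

$0

Bidding your value $689: you win (since $689 > $630) and pay $630. Payoff $59.
Bidding $1339: you win and pay $630. Payoff $689 − $630 = $59.
Difference = $59 − $59 = $0; both bids lead to the same outcome because the competing bid is below both your value and your alternative bid.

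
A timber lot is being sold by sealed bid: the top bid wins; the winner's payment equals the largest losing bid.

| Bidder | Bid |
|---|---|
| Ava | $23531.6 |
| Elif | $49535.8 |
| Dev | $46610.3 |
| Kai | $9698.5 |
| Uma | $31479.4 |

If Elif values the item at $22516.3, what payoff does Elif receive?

Highest bid: Elif at $49535.8, so Elif wins.
Second-highest bid: Dev at $46610.3 — that is the price the winner pays.
Elif's payoff = value − price = $22516.3 − $46610.3 = −$24094.

−$24094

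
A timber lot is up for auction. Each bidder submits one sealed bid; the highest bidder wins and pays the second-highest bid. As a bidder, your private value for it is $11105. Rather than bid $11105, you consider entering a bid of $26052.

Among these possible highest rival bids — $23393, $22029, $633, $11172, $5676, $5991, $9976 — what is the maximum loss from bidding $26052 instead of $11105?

$12288

$23393: truthful gives $0, deviation gives −$12288 → loss $12288.
$22029: truthful gives $0, deviation gives −$10924 → loss $10924.
$633: same outcome either way → loss $0.
$11172: truthful gives $0, deviation gives −$67 → loss $67.
$5676: same outcome either way → loss $0.
$5991: same outcome either way → loss $0.
$9976: same outcome either way → loss $0.
Maximum loss: $12288.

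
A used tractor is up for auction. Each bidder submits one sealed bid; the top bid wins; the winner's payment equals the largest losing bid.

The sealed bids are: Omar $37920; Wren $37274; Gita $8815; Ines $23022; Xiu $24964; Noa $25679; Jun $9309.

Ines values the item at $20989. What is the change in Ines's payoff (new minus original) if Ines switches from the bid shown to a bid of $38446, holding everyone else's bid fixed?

The highest bid among the other bidders is $37920; Ines's bid doesn't change that.
Original bid $23022: Ines is not highest (top rival bid is $37920); payoff $0.
Alternative bid $38446: Ines is highest, pays the top rival bid $37920; payoff $20989 − $37920 = −$16931.
Change in payoff = −$16931 − ($0) = −$16931.

−$16931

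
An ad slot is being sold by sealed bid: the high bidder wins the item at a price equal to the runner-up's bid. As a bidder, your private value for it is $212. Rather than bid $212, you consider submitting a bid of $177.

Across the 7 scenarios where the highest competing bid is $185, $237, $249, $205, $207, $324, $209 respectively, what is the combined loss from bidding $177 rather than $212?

$42

The deviation costs you only when the competing bid falls strictly between $177 and $212; elsewhere both bids give the same outcome.
$185: truthful payoff $27, deviation payoff $0 → loss $27.
$237: outcomes coincide → loss $0.
$249: outcomes coincide → loss $0.
$205: truthful payoff $7, deviation payoff $0 → loss $7.
$207: truthful payoff $5, deviation payoff $0 → loss $5.
$324: outcomes coincide → loss $0.
$209: truthful payoff $3, deviation payoff $0 → loss $3.
Total loss = $27 + $7 + $5 + $3 = $42.
In a second-price auction your bid sets only whether you win, not what you pay, so bidding your true value is weakly dominant.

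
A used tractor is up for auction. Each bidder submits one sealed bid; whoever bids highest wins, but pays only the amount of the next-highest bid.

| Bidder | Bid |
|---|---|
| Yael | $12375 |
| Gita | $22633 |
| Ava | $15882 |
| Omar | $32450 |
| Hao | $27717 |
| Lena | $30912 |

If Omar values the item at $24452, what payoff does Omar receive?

Highest bid: Omar at $32450, so Omar wins.
Second-highest bid: Lena at $30912 — that is the price the winner pays.
Omar's payoff = value − price = $24452 − $30912 = −$6460.

−$6460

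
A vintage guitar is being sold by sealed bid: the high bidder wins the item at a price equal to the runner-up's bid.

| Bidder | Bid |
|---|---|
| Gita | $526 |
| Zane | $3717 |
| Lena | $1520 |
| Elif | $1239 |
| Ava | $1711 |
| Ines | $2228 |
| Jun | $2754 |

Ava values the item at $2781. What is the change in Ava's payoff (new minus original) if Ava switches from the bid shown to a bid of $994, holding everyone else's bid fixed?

The highest bid among the other bidders is $3717; Ava's bid doesn't change that.
Original bid $1711: Ava is not highest (top rival bid is $3717); payoff $0.
Alternative bid $994: Ava is not highest (top rival bid is $3717); payoff $0.
Change in payoff = $0 − ($0) = $0.

$0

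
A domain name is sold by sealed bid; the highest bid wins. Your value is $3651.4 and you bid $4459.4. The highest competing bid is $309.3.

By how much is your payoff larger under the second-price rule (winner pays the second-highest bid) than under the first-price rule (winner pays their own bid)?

$4150.1

You have the highest bid, so you win under either rule.
Second-price: pay $309.3 → payoff $3342.1.
First-price: pay your own bid $4459.4 → payoff −$808.
Difference = $3342.1 − (−$808) = $4150.1.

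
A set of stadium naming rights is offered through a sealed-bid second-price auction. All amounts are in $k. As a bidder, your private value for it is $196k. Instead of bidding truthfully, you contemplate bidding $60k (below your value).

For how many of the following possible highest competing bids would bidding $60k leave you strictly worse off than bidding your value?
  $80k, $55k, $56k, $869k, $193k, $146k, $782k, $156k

The deviation hurts exactly when the highest competing bid lies strictly between $60k and $196k — underbidding then forfeits a profitable win.
$80k: inside the interval → strictly worse (loss $116k).
$55k: below both → same outcome either way.
$56k: below both → same outcome either way.
$869k: above both → same outcome either way.
$193k: inside the interval → strictly worse (loss $3k).
$146k: inside the interval → strictly worse (loss $50k).
$782k: above both → same outcome either way.
$156k: inside the interval → strictly worse (loss $40k).
Count: 4.

4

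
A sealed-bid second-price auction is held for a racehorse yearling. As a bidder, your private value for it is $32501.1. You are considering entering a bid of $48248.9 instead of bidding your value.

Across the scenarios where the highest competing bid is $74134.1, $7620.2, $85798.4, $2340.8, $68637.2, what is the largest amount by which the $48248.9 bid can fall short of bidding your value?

$0

$74134.1: same outcome either way → loss $0.
$7620.2: same outcome either way → loss $0.
$85798.4: same outcome either way → loss $0.
$2340.8: same outcome either way → loss $0.
$68637.2: same outcome either way → loss $0.
Maximum loss: $0.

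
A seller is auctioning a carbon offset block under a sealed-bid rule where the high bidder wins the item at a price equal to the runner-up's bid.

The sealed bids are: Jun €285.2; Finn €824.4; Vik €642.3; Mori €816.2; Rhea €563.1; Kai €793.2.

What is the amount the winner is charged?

€816.2

Highest bid: Finn at €824.4, so Finn wins.
Second-highest bid: Mori at €816.2 — that is the price the winner pays.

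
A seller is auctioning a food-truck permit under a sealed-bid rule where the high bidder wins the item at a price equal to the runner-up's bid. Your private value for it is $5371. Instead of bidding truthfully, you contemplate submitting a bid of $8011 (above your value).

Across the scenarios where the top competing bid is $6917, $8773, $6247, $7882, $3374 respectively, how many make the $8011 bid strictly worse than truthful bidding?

3

The deviation hurts exactly when the highest competing bid lies strictly between $5371 and $8011 — overbidding then wins at a price above your value.
$6917: inside the interval → strictly worse (loss $1546).
$8773: above both → same outcome either way.
$6247: inside the interval → strictly worse (loss $876).
$7882: inside the interval → strictly worse (loss $2511).
$3374: below both → same outcome either way.
Count: 3.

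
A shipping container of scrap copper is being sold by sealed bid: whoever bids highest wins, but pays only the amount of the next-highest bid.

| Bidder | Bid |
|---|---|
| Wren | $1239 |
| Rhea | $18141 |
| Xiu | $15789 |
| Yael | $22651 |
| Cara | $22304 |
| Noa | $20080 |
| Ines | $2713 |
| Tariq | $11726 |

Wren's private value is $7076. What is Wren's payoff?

$0

Highest bid: Yael at $22651, so Yael wins.
Second-highest bid: Cara at $22304 — that is the price the winner pays.
Wren did not win, so Wren pays nothing and receives nothing: payoff $0.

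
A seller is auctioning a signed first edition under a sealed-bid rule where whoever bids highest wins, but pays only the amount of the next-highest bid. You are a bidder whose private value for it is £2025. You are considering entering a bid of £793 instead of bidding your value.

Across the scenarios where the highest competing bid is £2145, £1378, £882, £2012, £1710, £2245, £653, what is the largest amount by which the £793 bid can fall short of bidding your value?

£2145: same outcome either way → loss £0.
£1378: truthful gives £647, deviation gives £0 → loss £647.
£882: truthful gives £1143, deviation gives £0 → loss £1143.
£2012: truthful gives £13, deviation gives £0 → loss £13.
£1710: truthful gives £315, deviation gives £0 → loss £315.
£2245: same outcome either way → loss £0.
£653: same outcome either way → loss £0.
Maximum loss: £1143.

£1143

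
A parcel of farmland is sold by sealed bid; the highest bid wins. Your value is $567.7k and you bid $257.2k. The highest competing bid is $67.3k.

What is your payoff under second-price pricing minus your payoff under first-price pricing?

You have the highest bid, so you win under either rule.
Second-price: pay $67.3k → payoff $500.4k.
First-price: pay your own bid $257.2k → payoff $310.5k.
Difference = $500.4k − ($310.5k) = $189.9k.

$189.9k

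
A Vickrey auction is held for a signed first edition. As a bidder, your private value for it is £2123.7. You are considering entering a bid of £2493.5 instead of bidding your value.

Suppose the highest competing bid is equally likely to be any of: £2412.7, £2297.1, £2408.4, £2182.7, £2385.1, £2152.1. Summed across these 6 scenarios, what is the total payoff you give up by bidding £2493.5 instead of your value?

£1095.9

The deviation costs you only when the competing bid falls strictly between £2123.7 and £2493.5; elsewhere both bids give the same outcome.
£2412.7: truthful payoff £0, deviation payoff −£289 → loss £289.
£2297.1: truthful payoff £0, deviation payoff −£173.4 → loss £173.4.
£2408.4: truthful payoff £0, deviation payoff −£284.7 → loss £284.7.
£2182.7: truthful payoff £0, deviation payoff −£59 → loss £59.
£2385.1: truthful payoff £0, deviation payoff −£261.4 → loss £261.4.
£2152.1: truthful payoff £0, deviation payoff −£28.4 → loss £28.4.
Total loss = £289 + £173.4 + £284.7 + £59 + £261.4 + £28.4 = £1095.9.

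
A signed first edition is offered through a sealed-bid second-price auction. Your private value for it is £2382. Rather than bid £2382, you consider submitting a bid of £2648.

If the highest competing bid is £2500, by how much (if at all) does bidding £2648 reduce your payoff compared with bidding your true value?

Bidding your value £2382: you lose (since £2382 < £2500). Payoff £0.
Bidding £2648: you win and pay £2500. Payoff £2382 − £2500 = −£118.
The competing bid £2500 lies between your value and your inflated bid, so overbidding wins an item priced above your value.
Loss from deviating = £0 − (−£118) = £118.

£118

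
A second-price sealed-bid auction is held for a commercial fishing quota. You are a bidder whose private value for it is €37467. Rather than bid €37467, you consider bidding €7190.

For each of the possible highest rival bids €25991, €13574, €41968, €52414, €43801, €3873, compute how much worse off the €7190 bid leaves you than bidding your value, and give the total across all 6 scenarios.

The deviation costs you only when the competing bid falls strictly between €7190 and €37467; elsewhere both bids give the same outcome.
€25991: truthful payoff €11476, deviation payoff €0 → loss €11476.
€13574: truthful payoff €23893, deviation payoff €0 → loss €23893.
€41968: outcomes coincide → loss €0.
€52414: outcomes coincide → loss €0.
€43801: outcomes coincide → loss €0.
€3873: outcomes coincide → loss €0.
Total loss = €11476 + €23893 = €35369.
In a second-price auction your bid sets only whether you win, not what you pay, so bidding your true value is weakly dominant.

€35369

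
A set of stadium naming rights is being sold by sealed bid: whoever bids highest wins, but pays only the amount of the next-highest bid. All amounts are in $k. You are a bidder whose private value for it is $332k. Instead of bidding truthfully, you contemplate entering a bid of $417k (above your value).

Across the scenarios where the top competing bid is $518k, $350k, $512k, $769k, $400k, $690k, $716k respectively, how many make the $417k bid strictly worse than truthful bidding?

2

The deviation hurts exactly when the highest competing bid lies strictly between $332k and $417k — overbidding then wins at a price above your value.
$518k: above both → same outcome either way.
$350k: inside the interval → strictly worse (loss $18k).
$512k: above both → same outcome either way.
$769k: above both → same outcome either way.
$400k: inside the interval → strictly worse (loss $68k).
$690k: above both → same outcome either way.
$716k: above both → same outcome either way.
Count: 2.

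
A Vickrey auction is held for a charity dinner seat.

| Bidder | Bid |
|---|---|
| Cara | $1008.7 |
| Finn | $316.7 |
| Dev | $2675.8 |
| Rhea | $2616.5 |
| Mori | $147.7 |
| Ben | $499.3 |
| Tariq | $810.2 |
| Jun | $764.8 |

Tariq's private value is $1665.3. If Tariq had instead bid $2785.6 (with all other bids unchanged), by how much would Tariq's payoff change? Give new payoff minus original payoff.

−$1010.5

The highest bid among the other bidders is $2675.8; Tariq's bid doesn't change that.
Original bid $810.2: Tariq is not highest (top rival bid is $2675.8); payoff $0.
Alternative bid $2785.6: Tariq is highest, pays the top rival bid $2675.8; payoff $1665.3 − $2675.8 = −$1010.5.
Change in payoff = −$1010.5 − ($0) = −$1010.5.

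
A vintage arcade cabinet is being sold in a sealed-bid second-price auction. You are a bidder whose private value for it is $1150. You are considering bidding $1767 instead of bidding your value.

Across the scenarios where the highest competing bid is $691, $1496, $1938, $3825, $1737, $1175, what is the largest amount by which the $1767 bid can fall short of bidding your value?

$691: same outcome either way → loss $0.
$1496: truthful gives $0, deviation gives −$346 → loss $346.
$1938: same outcome either way → loss $0.
$3825: same outcome either way → loss $0.
$1737: truthful gives $0, deviation gives −$587 → loss $587.
$1175: truthful gives $0, deviation gives −$25 → loss $25.
Maximum loss: $587.

$587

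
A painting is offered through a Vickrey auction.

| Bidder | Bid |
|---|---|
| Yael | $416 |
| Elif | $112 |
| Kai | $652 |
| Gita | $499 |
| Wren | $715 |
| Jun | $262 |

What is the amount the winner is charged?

$652

Highest bid: Wren at $715, so Wren wins.
Second-highest bid: Kai at $652 — that is the price the winner pays.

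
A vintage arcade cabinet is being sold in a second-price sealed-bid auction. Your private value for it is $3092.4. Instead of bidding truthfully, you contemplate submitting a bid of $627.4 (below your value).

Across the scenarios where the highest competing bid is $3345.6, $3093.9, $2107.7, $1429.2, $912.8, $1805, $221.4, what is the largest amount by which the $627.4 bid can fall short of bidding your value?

$2179.6

$3345.6: same outcome either way → loss $0.
$3093.9: same outcome either way → loss $0.
$2107.7: truthful gives $984.7, deviation gives $0 → loss $984.7.
$1429.2: truthful gives $1663.2, deviation gives $0 → loss $1663.2.
$912.8: truthful gives $2179.6, deviation gives $0 → loss $2179.6.
$1805: truthful gives $1287.4, deviation gives $0 → loss $1287.4.
$221.4: same outcome either way → loss $0.
Maximum loss: $2179.6.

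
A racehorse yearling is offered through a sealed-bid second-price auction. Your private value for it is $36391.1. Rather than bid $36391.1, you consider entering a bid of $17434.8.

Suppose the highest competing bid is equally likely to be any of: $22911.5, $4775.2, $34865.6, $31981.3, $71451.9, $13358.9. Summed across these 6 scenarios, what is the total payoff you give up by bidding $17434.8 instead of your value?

The deviation costs you only when the competing bid falls strictly between $17434.8 and $36391.1; elsewhere both bids give the same outcome.
$22911.5: truthful payoff $13479.6, deviation payoff $0 → loss $13479.6.
$4775.2: outcomes coincide → loss $0.
$34865.6: truthful payoff $1525.5, deviation payoff $0 → loss $1525.5.
$31981.3: truthful payoff $4409.8, deviation payoff $0 → loss $4409.8.
$71451.9: outcomes coincide → loss $0.
$13358.9: outcomes coincide → loss $0.
Total loss = $13479.6 + $1525.5 + $4409.8 = $19414.9.
Because the price is fixed by the runner-up's bid, deviating from your value can only change a good outcome into a bad one — never the reverse.

$19414.9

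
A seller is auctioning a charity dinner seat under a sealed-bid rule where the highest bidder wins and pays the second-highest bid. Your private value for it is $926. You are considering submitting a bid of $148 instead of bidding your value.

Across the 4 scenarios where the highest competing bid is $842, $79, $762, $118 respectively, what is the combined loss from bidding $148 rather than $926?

The deviation costs you only when the competing bid falls strictly between $148 and $926; elsewhere both bids give the same outcome.
$842: truthful payoff $84, deviation payoff $0 → loss $84.
$79: outcomes coincide → loss $0.
$762: truthful payoff $164, deviation payoff $0 → loss $164.
$118: outcomes coincide → loss $0.
Total loss = $84 + $164 = $248.

$248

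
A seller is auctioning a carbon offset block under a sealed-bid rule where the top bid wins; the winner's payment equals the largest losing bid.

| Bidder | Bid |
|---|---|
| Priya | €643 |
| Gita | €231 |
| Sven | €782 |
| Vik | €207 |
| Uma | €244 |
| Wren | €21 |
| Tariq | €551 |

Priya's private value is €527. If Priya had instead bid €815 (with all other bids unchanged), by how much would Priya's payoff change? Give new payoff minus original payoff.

−€255

The highest bid among the other bidders is €782; Priya's bid doesn't change that.
Original bid €643: Priya is not highest (top rival bid is €782); payoff €0.
Alternative bid €815: Priya is highest, pays the top rival bid €782; payoff €527 − €782 = −€255.
Change in payoff = −€255 − (€0) = −€255.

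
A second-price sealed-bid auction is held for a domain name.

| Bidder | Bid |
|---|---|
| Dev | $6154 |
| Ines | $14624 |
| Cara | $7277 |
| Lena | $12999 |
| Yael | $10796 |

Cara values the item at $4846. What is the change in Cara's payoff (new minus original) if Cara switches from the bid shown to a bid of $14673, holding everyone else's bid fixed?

The highest bid among the other bidders is $14624; Cara's bid doesn't change that.
Original bid $7277: Cara is not highest (top rival bid is $14624); payoff $0.
Alternative bid $14673: Cara is highest, pays the top rival bid $14624; payoff $4846 − $14624 = −$9778.
Change in payoff = −$9778 − ($0) = −$9778.

−$9778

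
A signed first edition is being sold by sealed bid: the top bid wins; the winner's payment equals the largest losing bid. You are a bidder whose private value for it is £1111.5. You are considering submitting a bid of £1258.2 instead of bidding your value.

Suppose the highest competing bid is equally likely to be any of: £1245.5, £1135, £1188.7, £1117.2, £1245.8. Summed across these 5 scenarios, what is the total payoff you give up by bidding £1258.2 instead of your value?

The deviation costs you only when the competing bid falls strictly between £1111.5 and £1258.2; elsewhere both bids give the same outcome.
£1245.5: truthful payoff £0, deviation payoff −£134 → loss £134.
£1135: truthful payoff £0, deviation payoff −£23.5 → loss £23.5.
£1188.7: truthful payoff £0, deviation payoff −£77.2 → loss £77.2.
£1117.2: truthful payoff £0, deviation payoff −£5.7 → loss £5.7.
£1245.8: truthful payoff £0, deviation payoff −£134.3 → loss £134.3.
Total loss = £134 + £23.5 + £77.2 + £5.7 + £134.3 = £374.7.

£374.7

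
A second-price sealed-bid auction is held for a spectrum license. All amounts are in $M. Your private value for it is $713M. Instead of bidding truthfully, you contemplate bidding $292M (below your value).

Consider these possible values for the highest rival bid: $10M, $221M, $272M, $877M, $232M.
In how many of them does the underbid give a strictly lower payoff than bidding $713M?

The deviation hurts exactly when the highest competing bid lies strictly between $292M and $713M — underbidding then forfeits a profitable win.
$10M: below both → same outcome either way.
$221M: below both → same outcome either way.
$272M: below both → same outcome either way.
$877M: above both → same outcome either way.
$232M: below both → same outcome either way.
Count: 0.

0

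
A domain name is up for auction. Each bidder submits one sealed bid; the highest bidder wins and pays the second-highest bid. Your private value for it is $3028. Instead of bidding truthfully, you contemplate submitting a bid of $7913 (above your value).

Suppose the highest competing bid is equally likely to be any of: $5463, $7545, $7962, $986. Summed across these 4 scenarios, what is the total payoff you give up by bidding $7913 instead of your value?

The deviation costs you only when the competing bid falls strictly between $3028 and $7913; elsewhere both bids give the same outcome.
$5463: truthful payoff $0, deviation payoff −$2435 → loss $2435.
$7545: truthful payoff $0, deviation payoff −$4517 → loss $4517.
$7962: outcomes coincide → loss $0.
$986: outcomes coincide → loss $0.
Total loss = $2435 + $4517 = $6952.

$6952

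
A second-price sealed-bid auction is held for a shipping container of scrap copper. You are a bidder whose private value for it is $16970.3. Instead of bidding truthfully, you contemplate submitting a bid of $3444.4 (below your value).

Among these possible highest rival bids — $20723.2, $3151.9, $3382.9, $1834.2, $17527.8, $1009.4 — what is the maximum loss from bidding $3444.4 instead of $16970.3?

$0

$20723.2: same outcome either way → loss $0.
$3151.9: same outcome either way → loss $0.
$3382.9: same outcome either way → loss $0.
$1834.2: same outcome either way → loss $0.
$17527.8: same outcome either way → loss $0.
$1009.4: same outcome either way → loss $0.
Maximum loss: $0.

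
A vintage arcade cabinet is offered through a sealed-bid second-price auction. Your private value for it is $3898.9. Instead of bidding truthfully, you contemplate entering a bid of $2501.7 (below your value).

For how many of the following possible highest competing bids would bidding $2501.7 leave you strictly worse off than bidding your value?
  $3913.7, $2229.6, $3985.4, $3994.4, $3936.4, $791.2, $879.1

The deviation hurts exactly when the highest competing bid lies strictly between $2501.7 and $3898.9 — underbidding then forfeits a profitable win.
$3913.7: above both → same outcome either way.
$2229.6: below both → same outcome either way.
$3985.4: above both → same outcome either way.
$3994.4: above both → same outcome either way.
$3936.4: above both → same outcome either way.
$791.2: below both → same outcome either way.
$879.1: below both → same outcome either way.
Count: 0.

0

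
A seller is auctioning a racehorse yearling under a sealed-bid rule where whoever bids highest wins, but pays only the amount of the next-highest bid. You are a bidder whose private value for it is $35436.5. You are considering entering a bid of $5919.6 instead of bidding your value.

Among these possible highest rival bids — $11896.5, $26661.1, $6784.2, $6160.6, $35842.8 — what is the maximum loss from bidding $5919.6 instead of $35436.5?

$29275.9

$11896.5: truthful gives $23540, deviation gives $0 → loss $23540.
$26661.1: truthful gives $8775.4, deviation gives $0 → loss $8775.4.
$6784.2: truthful gives $28652.3, deviation gives $0 → loss $28652.3.
$6160.6: truthful gives $29275.9, deviation gives $0 → loss $29275.9.
$35842.8: same outcome either way → loss $0.
Maximum loss: $29275.9.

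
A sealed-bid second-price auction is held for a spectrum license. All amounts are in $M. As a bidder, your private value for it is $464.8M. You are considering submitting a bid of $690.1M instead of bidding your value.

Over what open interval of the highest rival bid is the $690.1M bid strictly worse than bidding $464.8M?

If the competing bid is below $464.8M, both bids win at the same price — no difference.
If it is above $690.1M, both bids lose — no difference.
If it lies strictly between $464.8M and $690.1M, bidding your value loses (payoff 0) while bidding $690.1M wins at a price above your value (payoff negative).
So the deviation strictly hurts on the open interval ($464.8M, $690.1M).

($464.8M, $690.1M)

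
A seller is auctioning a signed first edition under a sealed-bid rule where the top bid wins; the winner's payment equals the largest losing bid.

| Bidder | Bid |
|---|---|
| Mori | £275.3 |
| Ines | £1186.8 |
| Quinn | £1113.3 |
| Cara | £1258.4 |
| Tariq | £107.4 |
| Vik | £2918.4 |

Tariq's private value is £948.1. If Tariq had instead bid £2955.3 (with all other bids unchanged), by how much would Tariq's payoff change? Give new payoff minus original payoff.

−£1970.3

The highest bid among the other bidders is £2918.4; Tariq's bid doesn't change that.
Original bid £107.4: Tariq is not highest (top rival bid is £2918.4); payoff £0.
Alternative bid £2955.3: Tariq is highest, pays the top rival bid £2918.4; payoff £948.1 − £2918.4 = −£1970.3.
Change in payoff = −£1970.3 − (£0) = −£1970.3.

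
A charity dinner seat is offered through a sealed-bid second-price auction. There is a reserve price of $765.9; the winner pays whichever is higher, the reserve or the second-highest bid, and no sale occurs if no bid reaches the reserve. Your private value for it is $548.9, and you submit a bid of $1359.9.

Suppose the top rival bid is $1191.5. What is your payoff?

Your bid $1359.9 is the highest and exceeds the reserve.
Price = max(second-highest bid, reserve) = max($1191.5, $765.9) = $1191.5.
Payoff = $548.9 − $1191.5 = −$642.6.

−$642.6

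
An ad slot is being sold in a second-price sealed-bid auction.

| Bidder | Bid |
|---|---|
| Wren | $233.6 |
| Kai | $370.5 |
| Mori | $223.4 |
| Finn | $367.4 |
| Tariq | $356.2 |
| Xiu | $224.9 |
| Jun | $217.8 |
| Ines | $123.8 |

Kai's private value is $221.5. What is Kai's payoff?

Highest bid: Kai at $370.5, so Kai wins.
Second-highest bid: Finn at $367.4 — that is the price the winner pays.
Kai's payoff = value − price = $221.5 − $367.4 = −$145.9.

−$145.9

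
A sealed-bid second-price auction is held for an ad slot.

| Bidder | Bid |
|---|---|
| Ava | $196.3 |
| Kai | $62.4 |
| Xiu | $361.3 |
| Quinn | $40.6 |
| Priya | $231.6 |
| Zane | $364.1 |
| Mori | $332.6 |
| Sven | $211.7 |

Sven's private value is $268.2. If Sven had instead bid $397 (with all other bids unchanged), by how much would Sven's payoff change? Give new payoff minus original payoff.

−$95.9

The highest bid among the other bidders is $364.1; Sven's bid doesn't change that.
Original bid $211.7: Sven is not highest (top rival bid is $364.1); payoff $0.
Alternative bid $397: Sven is highest, pays the top rival bid $364.1; payoff $268.2 − $364.1 = −$95.9.
Change in payoff = −$95.9 − ($0) = −$95.9.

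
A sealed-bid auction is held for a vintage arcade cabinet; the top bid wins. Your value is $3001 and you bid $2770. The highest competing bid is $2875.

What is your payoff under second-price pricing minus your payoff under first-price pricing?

$0

Your bid $2770 is below $2875, so you lose under either rule.
Payoff is $0 in both cases; difference = $0.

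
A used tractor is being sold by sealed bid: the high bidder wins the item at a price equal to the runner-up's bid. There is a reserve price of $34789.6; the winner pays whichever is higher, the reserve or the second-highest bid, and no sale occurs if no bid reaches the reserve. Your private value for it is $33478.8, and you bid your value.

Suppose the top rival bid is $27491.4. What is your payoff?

$0

Your bid $33478.8 is the highest bid but falls below the reserve $34789.6, so the item goes unsold. Payoff $0.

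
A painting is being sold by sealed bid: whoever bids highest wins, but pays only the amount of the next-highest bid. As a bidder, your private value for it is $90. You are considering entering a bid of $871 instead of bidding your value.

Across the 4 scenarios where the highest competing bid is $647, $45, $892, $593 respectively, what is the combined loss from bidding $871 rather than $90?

The deviation costs you only when the competing bid falls strictly between $90 and $871; elsewhere both bids give the same outcome.
$647: truthful payoff $0, deviation payoff −$557 → loss $557.
$45: outcomes coincide → loss $0.
$892: outcomes coincide → loss $0.
$593: truthful payoff $0, deviation payoff −$503 → loss $503.
Total loss = $557 + $503 = $1060.
In a second-price auction your bid sets only whether you win, not what you pay, so bidding your true value is weakly dominant.

$1060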